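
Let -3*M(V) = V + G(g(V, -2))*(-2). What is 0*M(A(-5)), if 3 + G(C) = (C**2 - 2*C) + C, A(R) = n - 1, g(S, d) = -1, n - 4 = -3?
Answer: 0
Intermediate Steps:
n = 1 (n = 4 - 3 = 1)
A(R) = 0 (A(R) = 1 - 1 = 0)
G(C) = -3 + C**2 - C (G(C) = -3 + ((C**2 - 2*C) + C) = -3 + (C**2 - C) = -3 + C**2 - C)
M(V) = -2/3 - V/3 (M(V) = -(V + (-3 + (-1)**2 - 1*(-1))*(-2))/3 = -(V + (-3 + 1 + 1)*(-2))/3 = -(V - 1*(-2))/3 = -(V + 2)/3 = -(2 + V)/3 = -2/3 - V/3)
0*M(A(-5)) = 0*(-2/3 - 1/3*0) = 0*(-2/3 + 0) = 0*(-2/3) = 0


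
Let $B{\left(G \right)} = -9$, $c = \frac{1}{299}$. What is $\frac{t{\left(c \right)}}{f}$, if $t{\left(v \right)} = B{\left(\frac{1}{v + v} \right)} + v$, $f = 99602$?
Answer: $- \frac{1345}{14890499} \approx -9.0326 \cdot 10^{-5}$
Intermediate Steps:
$c = \frac{1}{299} \approx 0.0033445$
$t{\left(v \right)} = -9 + v$
$\frac{t{\left(c \right)}}{f} = \frac{-9 + \frac{1}{299}}{99602} = \left(- \frac{2690}{299}\right) \frac{1}{99602} = - \frac{1345}{14890499}$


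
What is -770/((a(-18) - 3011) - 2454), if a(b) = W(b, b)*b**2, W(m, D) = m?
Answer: 70/1027 ≈ 0.068160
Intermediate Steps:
a(b) = b**3 (a(b) = b*b**2 = b**3)
-770/((a(-18) - 3011) - 2454) = -770/(((-18)**3 - 3011) - 2454) = -770/((-5832 - 3011) - 2454) = -770/(-8843 - 2454) = -770/(-11297) = -770*(-1/11297) = 70/1027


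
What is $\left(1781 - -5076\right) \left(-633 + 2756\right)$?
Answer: $14557411$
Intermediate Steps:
$\left(1781 - -5076\right) \left(-633 + 2756\right) = \left(1781 + 5076\right) 2123 = 6857 \cdot 2123 = 14557411$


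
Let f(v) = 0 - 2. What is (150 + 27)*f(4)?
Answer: -354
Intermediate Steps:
f(v) = -2
(150 + 27)*f(4) = (150 + 27)*(-2) = 177*(-2) = -354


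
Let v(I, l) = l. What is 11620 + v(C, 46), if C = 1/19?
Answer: 11666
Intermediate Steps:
C = 1/19 ≈ 0.052632
11620 + v(C, 46) = 11620 + 46 = 11666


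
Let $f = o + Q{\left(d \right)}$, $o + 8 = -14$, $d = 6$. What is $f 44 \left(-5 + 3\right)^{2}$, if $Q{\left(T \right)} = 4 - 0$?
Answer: $-3168$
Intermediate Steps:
$Q{\left(T \right)} = 4$ ($Q{\left(T \right)} = 4 + 0 = 4$)
$o = -22$ ($o = -8 - 14 = -22$)
$f = -18$ ($f = -22 + 4 = -18$)
$f 44 \left(-5 + 3\right)^{2} = \left(-18\right) 44 \left(-5 + 3\right)^{2} = - 792 \left(-2\right)^{2} = \left(-792\right) 4 = -3168$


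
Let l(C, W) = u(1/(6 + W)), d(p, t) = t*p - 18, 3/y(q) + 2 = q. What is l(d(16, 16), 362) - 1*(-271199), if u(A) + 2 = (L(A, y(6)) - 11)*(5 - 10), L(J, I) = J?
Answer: 99820731/368 ≈ 2.7125e+5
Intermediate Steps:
y(q) = 3/(-2 + q)
u(A) = 53 - 5*A (u(A) = -2 + (A - 11)*(5 - 10) = -2 + (-11 + A)*(-5) = -2 + (55 - 5*A) = 53 - 5*A)
d(p, t) = -18 + p*t (d(p, t) = p*t - 18 = -18 + p*t)
l(C, W) = 53 - 5/(6 + W)
l(d(16, 16), 362) - 1*(-271199) = (313 + 53*362)/(6 + 362) - 1*(-271199) = (313 + 19186)/368 + 271199 = (1/368)*19499 + 271199 = 19499/368 + 271199 = 99820731/368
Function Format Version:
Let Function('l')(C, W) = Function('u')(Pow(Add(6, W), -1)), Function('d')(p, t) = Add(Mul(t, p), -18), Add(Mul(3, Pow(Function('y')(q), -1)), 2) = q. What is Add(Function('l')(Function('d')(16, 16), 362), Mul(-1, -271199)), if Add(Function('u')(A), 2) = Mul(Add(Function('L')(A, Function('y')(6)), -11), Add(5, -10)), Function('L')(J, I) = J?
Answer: Rational(99820731, 368) ≈ 2.7125e+5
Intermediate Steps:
Function('y')(q) = Mul(3, Pow(Add(-2, q), -1))
Function('u')(A) = Add(53, Mul(-5, A)) (Function('u')(A) = Add(-2, Mul(Add(A, -11), Add(5, -10))) = Add(-2, Mul(Add(-11, A), -5)) = Add(-2, Add(55, Mul(-5, A))) = Add(53, Mul(-5, A)))
Function('d')(p, t) = Add(-18, Mul(p, t)) (Function('d')(p, t) = Add(Mul(p, t), -18) = Add(-18, Mul(p, t)))
Function('l')(C, W) = Add(53, Mul(-5, Pow(Add(6, W), -1)))
Add(Function('l')(Function('d')(16, 16), 362), Mul(-1, -271199)) = Add(Mul(Pow(Add(6, 362), -1), Add(313, Mul(53, 362))), Mul(-1, -271199)) = Add(Mul(Pow(368, -1), Add(313, 19186)), 271199) = Add(Mul(Rational(1, 368), 19499), 271199) = Add(Rational(19499, 368), 271199) = Rational(99820731, 368)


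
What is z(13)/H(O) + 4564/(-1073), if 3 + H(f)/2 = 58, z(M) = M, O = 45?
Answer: -488091/118030 ≈ -4.1353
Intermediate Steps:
H(f) = 110 (H(f) = -6 + 2*58 = -6 + 116 = 110)
z(13)/H(O) + 4564/(-1073) = 13/110 + 4564/(-1073) = 13*(1/110) + 4564*(-1/1073) = 13/110 - 4564/1073 = -488091/118030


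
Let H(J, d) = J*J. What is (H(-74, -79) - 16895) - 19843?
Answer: -31262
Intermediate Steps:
H(J, d) = J²
(H(-74, -79) - 16895) - 19843 = ((-74)² - 16895) - 19843 = (5476 - 16895) - 19843 = -11419 - 19843 = -31262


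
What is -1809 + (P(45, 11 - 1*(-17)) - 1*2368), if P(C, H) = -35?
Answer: -4212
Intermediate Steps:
-1809 + (P(45, 11 - 1*(-17)) - 1*2368) = -1809 + (-35 - 1*2368) = -1809 + (-35 - 2368) = -1809 - 2403 = -4212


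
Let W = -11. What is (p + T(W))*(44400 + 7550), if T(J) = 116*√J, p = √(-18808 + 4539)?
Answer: 51950*I*(√14269 + 116*√11) ≈ 2.6192e+7*I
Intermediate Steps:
p = I*√14269 (p = √(-14269) = I*√14269 ≈ 119.45*I)
(p + T(W))*(44400 + 7550) = (I*√14269 + 116*√(-11))*(44400 + 7550) = (I*√14269 + 116*(I*√11))*51950 = (I*√14269 + 116*I*√11)*51950 = 51950*I*√14269 + 6026200*I*√11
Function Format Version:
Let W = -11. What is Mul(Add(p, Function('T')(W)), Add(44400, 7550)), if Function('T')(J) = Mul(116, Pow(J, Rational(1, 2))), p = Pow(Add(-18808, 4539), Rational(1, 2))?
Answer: Mul(51950, I, Add(Pow(14269, Rational(1, 2)), Mul(116, Pow(11, Rational(1, 2))))) ≈ Mul(2.6192e+7, I)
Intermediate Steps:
p = Mul(I, Pow(14269, Rational(1, 2))) (p = Pow(-14269, Rational(1, 2)) = Mul(I, Pow(14269, Rational(1, 2))) ≈ Mul(119.45, I))
Mul(Add(p, Function('T')(W)), Add(44400, 7550)) = Mul(Add(Mul(I, Pow(14269, Rational(1, 2))), Mul(116, Pow(-11, Rational(1, 2)))), Add(44400, 7550)) = Mul(Add(Mul(I, Pow(14269, Rational(1, 2))), Mul(116, Mul(I, Pow(11, Rational(1, 2))))), 51950) = Mul(Add(Mul(I, Pow(14269, Rational(1, 2))), Mul(116, I, Pow(11, Rational(1, 2)))), 51950) = Add(Mul(51950, I, Pow(14269, Rational(1, 2))), Mul(6026200, I, Pow(11, Rational(1, 2))))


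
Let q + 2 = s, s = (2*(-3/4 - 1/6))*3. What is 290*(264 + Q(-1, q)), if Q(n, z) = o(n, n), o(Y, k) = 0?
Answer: 76560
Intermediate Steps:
s = -11/2 (s = (2*(-3*¼ - 1*⅙))*3 = (2*(-¾ - ⅙))*3 = (2*(-11/12))*3 = -11/6*3 = -11/2 ≈ -5.5000)
q = -15/2 (q = -2 - 11/2 = -15/2 ≈ -7.5000)
Q(n, z) = 0
290*(264 + Q(-1, q)) = 290*(264 + 0) = 290*264 = 76560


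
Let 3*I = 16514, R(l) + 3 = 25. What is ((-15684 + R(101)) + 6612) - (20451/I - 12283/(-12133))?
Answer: -1814244713511/200364362 ≈ -9054.7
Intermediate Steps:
R(l) = 22 (R(l) = -3 + 25 = 22)
I = 16514/3 (I = (⅓)*16514 = 16514/3 ≈ 5504.7)
((-15684 + R(101)) + 6612) - (20451/I - 12283/(-12133)) = ((-15684 + 22) + 6612) - (20451/(16514/3) - 12283/(-12133)) = (-15662 + 6612) - (20451*(3/16514) - 12283*(-1/12133)) = -9050 - (61353/16514 + 12283/12133) = -9050 - 1*947237411/200364362 = -9050 - 947237411/200364362 = -1814244713511/200364362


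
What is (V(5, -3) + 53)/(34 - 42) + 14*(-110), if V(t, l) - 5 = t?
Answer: -12383/8 ≈ -1547.9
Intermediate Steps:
V(t, l) = 5 + t
(V(5, -3) + 53)/(34 - 42) + 14*(-110) = ((5 + 5) + 53)/(34 - 42) + 14*(-110) = (10 + 53)/(-8) - 1540 = 63*(-⅛) - 1540 = -63/8 - 1540 = -12383/8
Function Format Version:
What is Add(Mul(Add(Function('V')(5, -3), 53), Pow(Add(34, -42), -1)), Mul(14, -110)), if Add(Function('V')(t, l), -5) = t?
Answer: Rational(-12383, 8) ≈ -1547.9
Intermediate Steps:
Function('V')(t, l) = Add(5, t)
Add(Mul(Add(Function('V')(5, -3), 53), Pow(Add(34, -42), -1)), Mul(14, -110)) = Add(Mul(Add(Add(5, 5), 53), Pow(Add(34, -42), -1)), Mul(14, -110)) = Add(Mul(Add(10, 53), Pow(-8, -1)), -1540) = Add(Mul(63, Rational(-1, 8)), -1540) = Add(Rational(-63, 8), -1540) = Rational(-12383, 8)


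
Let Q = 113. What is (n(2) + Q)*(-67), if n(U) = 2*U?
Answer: -7839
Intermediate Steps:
(n(2) + Q)*(-67) = (2*2 + 113)*(-67) = (4 + 113)*(-67) = 117*(-67) = -7839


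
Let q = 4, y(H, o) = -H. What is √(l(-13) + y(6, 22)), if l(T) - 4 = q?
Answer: √2 ≈ 1.4142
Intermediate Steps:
l(T) = 8 (l(T) = 4 + 4 = 8)
√(l(-13) + y(6, 22)) = √(8 - 1*6) = √(8 - 6) = √2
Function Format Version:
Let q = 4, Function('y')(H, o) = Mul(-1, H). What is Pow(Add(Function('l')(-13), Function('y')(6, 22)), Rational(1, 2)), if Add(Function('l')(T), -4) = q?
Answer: Pow(2, Rational(1, 2)) ≈ 1.4142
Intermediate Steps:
Function('l')(T) = 8 (Function('l')(T) = Add(4, 4) = 8)
Pow(Add(Function('l')(-13), Function('y')(6, 22)), Rational(1, 2)) = Pow(Add(8, Mul(-1, 6)), Rational(1, 2)) = Pow(Add(8, -6), Rational(1, 2)) = Pow(2, Rational(1, 2))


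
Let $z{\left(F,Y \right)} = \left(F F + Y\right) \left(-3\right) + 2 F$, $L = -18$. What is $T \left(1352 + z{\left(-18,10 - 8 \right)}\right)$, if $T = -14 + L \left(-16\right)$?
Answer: $92612$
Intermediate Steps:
$z{\left(F,Y \right)} = - 3 Y - 3 F^{2} + 2 F$ ($z{\left(F,Y \right)} = \left(F^{2} + Y\right) \left(-3\right) + 2 F = \left(Y + F^{2}\right) \left(-3\right) + 2 F = \left(- 3 Y - 3 F^{2}\right) + 2 F = - 3 Y - 3 F^{2} + 2 F$)
$T = 274$ ($T = -14 - -288 = -14 + 288 = 274$)
$T \left(1352 + z{\left(-18,10 - 8 \right)}\right) = 274 \left(1352 - \left(36 + 972 + 3 \left(10 - 8\right)\right)\right) = 274 \left(1352 - 1014\right) = 274 \cdot 338 = 92612$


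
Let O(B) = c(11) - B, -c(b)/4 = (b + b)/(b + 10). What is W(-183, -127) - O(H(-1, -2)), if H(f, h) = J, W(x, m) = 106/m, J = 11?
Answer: 38287/2667 ≈ 14.356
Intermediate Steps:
H(f, h) = 11
c(b) = -8*b/(10 + b) (c(b) = -4*(b + b)/(b + 10) = -4*2*b/(10 + b) = -8*b/(10 + b))
O(B) = -88/21 - B (O(B) = -8*11/(10 + 11) - B = -8*11/21 - B = -8*11*1/21 - B = -88/21 - B)
W(-183, -127) - O(H(-1, -2)) = 106/(-127) - (-88/21 - 1*11) = 106*(-1/127) - (-88/21 - 11) = -106/127 - 1*(-319/21) = -106/127 + 319/21 = 38287/2667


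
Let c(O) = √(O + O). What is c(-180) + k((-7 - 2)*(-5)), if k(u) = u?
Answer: 45 + 6*I*√10 ≈ 45.0 + 18.974*I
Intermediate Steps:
c(O) = √2*√O (c(O) = √(2*O) = √2*√O)
c(-180) + k((-7 - 2)*(-5)) = √2*√(-180) + (-7 - 2)*(-5) = √2*(6*I*√5) - 9*(-5) = 6*I*√10 + 45 = 45 + 6*I*√10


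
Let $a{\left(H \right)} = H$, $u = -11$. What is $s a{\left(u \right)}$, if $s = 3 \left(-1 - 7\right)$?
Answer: $264$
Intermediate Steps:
$s = -24$ ($s = 3 \left(-8\right) = -24$)
$s a{\left(u \right)} = \left(-24\right) \left(-11\right) = 264$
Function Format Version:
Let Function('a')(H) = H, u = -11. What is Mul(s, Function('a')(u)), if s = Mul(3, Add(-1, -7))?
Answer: 264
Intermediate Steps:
s = -24 (s = Mul(3, -8) = -24)
Mul(s, Function('a')(u)) = Mul(-24, -11) = 264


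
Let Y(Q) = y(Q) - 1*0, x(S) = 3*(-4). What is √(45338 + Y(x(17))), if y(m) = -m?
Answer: 5*√1814 ≈ 212.96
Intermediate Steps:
x(S) = -12
Y(Q) = -Q (Y(Q) = -Q - 1*0 = -Q + 0 = -Q)
√(45338 + Y(x(17))) = √(45338 - 1*(-12)) = √(45338 + 12) = √45350 = 5*√1814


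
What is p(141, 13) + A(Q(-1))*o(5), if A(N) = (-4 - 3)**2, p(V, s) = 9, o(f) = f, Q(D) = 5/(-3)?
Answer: 254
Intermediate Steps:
Q(D) = -5/3 (Q(D) = 5*(-1/3) = -5/3)
A(N) = 49 (A(N) = (-7)**2 = 49)
p(141, 13) + A(Q(-1))*o(5) = 9 + 49*5 = 9 + 245 = 254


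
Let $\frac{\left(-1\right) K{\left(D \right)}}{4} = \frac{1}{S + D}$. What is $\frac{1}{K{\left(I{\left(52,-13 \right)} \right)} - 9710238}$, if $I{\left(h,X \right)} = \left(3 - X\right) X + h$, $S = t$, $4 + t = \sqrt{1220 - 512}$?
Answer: $- \frac{30213405457}{293379357001149728} - \frac{\sqrt{177}}{293379357001149728} \approx -1.0298 \cdot 10^{-7}$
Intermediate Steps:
$t = -4 + 2 \sqrt{177}$ ($t = -4 + \sqrt{1220 - 512} = -4 + \sqrt{708} = -4 + 2 \sqrt{177} \approx 22.608$)
$S = -4 + 2 \sqrt{177} \approx 22.608$
$I{\left(h,X \right)} = h + X \left(3 - X\right)$ ($I{\left(h,X \right)} = X \left(3 - X\right) + h = h + X \left(3 - X\right)$)
$K{\left(D \right)} = - \frac{4}{-4 + D + 2 \sqrt{177}}$ ($K{\left(D \right)} = - \frac{4}{\left(-4 + 2 \sqrt{177}\right) + D} = - \frac{4}{-4 + D + 2 \sqrt{177}}$)
$\frac{1}{K{\left(I{\left(52,-13 \right)} \right)} - 9710238} = \frac{1}{- \frac{4}{-4 + \left(52 - \left(-13\right)^{2} + 3 \left(-13\right)\right) + 2 \sqrt{177}} - 9710238} = \frac{1}{- \frac{4}{-4 - 156 + 2 \sqrt{177}} - 9710238} = \frac{1}{- \frac{4}{-160 + 2 \sqrt{177}} - 9710238} = \frac{1}{-9710238 - \frac{4}{-160 + 2 \sqrt{177}}}$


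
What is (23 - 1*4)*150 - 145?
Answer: 2705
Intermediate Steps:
(23 - 1*4)*150 - 145 = (23 - 4)*150 - 145 = 19*150 - 145 = 2850 - 145 = 2705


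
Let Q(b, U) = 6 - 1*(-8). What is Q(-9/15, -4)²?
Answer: 196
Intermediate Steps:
Q(b, U) = 14 (Q(b, U) = 6 + 8 = 14)
Q(-9/15, -4)² = 14² = 196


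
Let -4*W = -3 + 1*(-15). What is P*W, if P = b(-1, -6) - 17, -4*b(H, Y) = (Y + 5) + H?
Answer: -297/4 ≈ -74.250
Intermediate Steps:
b(H, Y) = -5/4 - H/4 - Y/4 (b(H, Y) = -((Y + 5) + H)/4 = -((5 + Y) + H)/4 = -(5 + H + Y)/4 = -5/4 - H/4 - Y/4)
W = 9/2 (W = -(-3 + 1*(-15))/4 = -(-3 - 15)/4 = -¼*(-18) = 9/2 ≈ 4.5000)
P = -33/2 (P = (-5/4 - ¼*(-1) - ¼*(-6)) - 17 = (-5/4 + ¼ + 3/2) - 17 = ½ - 17 = -33/2 ≈ -16.500)
P*W = -33/2*9/2 = -297/4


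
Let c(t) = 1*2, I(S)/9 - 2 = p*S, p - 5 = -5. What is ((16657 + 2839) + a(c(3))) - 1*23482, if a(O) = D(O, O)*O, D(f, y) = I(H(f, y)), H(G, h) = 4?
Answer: -3950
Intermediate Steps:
p = 0 (p = 5 - 5 = 0)
I(S) = 18 (I(S) = 18 + 9*(0*S) = 18 + 9*0 = 18 + 0 = 18)
D(f, y) = 18
c(t) = 2
a(O) = 18*O
((16657 + 2839) + a(c(3))) - 1*23482 = ((16657 + 2839) + 18*2) - 1*23482 = (19496 + 36) - 23482 = 19532 - 23482 = -3950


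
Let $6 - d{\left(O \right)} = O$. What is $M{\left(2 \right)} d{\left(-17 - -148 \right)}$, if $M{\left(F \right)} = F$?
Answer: $-250$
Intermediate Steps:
$d{\left(O \right)} = 6 - O$
$M{\left(2 \right)} d{\left(-17 - -148 \right)} = 2 \left(6 - \left(-17 - -148\right)\right) = 2 \left(6 - \left(-17 + 148\right)\right) = 2 \left(6 - 131\right) = 2 \left(-125\right) = -250$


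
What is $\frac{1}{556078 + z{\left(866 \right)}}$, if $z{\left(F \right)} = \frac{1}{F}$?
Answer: $\frac{866}{481563549} \approx 1.7983 \cdot 10^{-6}$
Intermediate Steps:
$\frac{1}{556078 + z{\left(866 \right)}} = \frac{1}{556078 + \frac{1}{866}} = \frac{1}{\frac{481563549}{866}} = \frac{866}{481563549}$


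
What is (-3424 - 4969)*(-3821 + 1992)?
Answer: 15350797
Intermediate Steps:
(-3424 - 4969)*(-3821 + 1992) = -8393*(-1829) = 15350797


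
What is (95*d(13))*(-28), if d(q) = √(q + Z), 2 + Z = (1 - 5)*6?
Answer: -2660*I*√13 ≈ -9590.8*I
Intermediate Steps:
Z = -26 (Z = -2 + (1 - 5)*6 = -2 - 4*6 = -2 - 24 = -26)
d(q) = √(-26 + q) (d(q) = √(q - 26) = √(-26 + q))
(95*d(13))*(-28) = (95*√(-26 + 13))*(-28) = (95*√(-13))*(-28) = (95*(I*√13))*(-28) = (95*I*√13)*(-28) = -2660*I*√13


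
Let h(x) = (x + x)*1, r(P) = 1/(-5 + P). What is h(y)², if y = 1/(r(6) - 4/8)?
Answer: 16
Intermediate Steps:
y = 2 (y = 1/(1/(-5 + 6) - 4/8) = 1/(1/1 - 4*⅛) = 1/(1 - ½) = 1/(½) = 2)
h(x) = 2*x (h(x) = (2*x)*1 = 2*x)
h(y)² = (2*2)² = 4² = 16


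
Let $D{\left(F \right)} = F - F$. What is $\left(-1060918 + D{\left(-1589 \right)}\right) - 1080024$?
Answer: $-2140942$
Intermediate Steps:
$D{\left(F \right)} = 0$
$\left(-1060918 + D{\left(-1589 \right)}\right) - 1080024 = \left(-1060918 + 0\right) - 1080024 = -1060918 - 1080024 = -2140942$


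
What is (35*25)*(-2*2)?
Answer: -3500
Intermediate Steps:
(35*25)*(-2*2) = 875*(-4) = -3500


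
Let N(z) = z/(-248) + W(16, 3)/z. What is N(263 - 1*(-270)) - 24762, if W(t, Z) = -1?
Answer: -3273424545/132184 ≈ -24764.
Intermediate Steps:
N(z) = -1/z - z/248 (N(z) = z/(-248) - 1/z = z*(-1/248) - 1/z = -z/248 - 1/z = -1/z - z/248)
N(263 - 1*(-270)) - 24762 = (-1/(263 - 1*(-270)) - (263 - 1*(-270))/248) - 24762 = (-1/(263 + 270) - (263 + 270)/248) - 24762 = (-1/533 - 1/248*533) - 24762 = (-1*1/533 - 533/248) - 24762 = (-1/533 - 533/248) - 24762 = -284337/132184 - 24762 = -3273424545/132184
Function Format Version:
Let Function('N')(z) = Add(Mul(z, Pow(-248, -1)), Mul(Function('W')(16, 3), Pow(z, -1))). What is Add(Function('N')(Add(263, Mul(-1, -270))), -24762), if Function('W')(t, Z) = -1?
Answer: Rational(-3273424545, 132184) ≈ -24764.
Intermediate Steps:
Function('N')(z) = Add(Mul(-1, Pow(z, -1)), Mul(Rational(-1, 248), z)) (Function('N')(z) = Add(Mul(z, Pow(-248, -1)), Mul(-1, Pow(z, -1))) = Add(Mul(z, Rational(-1, 248)), Mul(-1, Pow(z, -1))) = Add(Mul(Rational(-1, 248), z), Mul(-1, Pow(z, -1))) = Add(Mul(-1, Pow(z, -1)), Mul(Rational(-1, 248), z)))
Add(Function('N')(Add(263, Mul(-1, -270))), -24762) = Add(Add(Mul(-1, Pow(Add(263, Mul(-1, -270)), -1)), Mul(Rational(-1, 248), Add(263, Mul(-1, -270)))), -24762) = Add(Add(Mul(-1, Pow(Add(263, 270), -1)), Mul(Rational(-1, 248), Add(263, 270))), -24762) = Add(Add(Mul(-1, Pow(533, -1)), Mul(Rational(-1, 248), 533)), -24762) = Add(Add(Mul(-1, Rational(1, 533)), Rational(-533, 248)), -24762) = Add(Add(Rational(-1, 533), Rational(-533, 248)), -24762) = Add(Rational(-284337, 132184), -24762) = Rational(-3273424545, 132184)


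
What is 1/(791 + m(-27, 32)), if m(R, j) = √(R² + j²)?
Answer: 791/623928 - √1753/623928 ≈ 0.0012007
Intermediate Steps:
1/(791 + m(-27, 32)) = 1/(791 + √((-27)² + 32²)) = 1/(791 + √(729 + 1024)) = 1/(791 + √1753)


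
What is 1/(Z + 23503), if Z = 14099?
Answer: 1/37602 ≈ 2.6594e-5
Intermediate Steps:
1/(Z + 23503) = 1/(14099 + 23503) = 1/37602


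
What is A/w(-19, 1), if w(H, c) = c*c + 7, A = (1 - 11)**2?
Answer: 25/2 ≈ 12.500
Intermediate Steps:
A = 100 (A = (-10)**2 = 100)
w(H, c) = 7 + c**2 (w(H, c) = c**2 + 7 = 7 + c**2)
A/w(-19, 1) = 100/(7 + 1**2) = 100/(7 + 1) = 100/8 = 100*(1/8) = 25/2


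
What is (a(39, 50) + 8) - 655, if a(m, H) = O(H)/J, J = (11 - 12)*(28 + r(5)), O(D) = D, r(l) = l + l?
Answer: -12318/19 ≈ -648.32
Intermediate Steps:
r(l) = 2*l
J = -38 (J = (11 - 12)*(28 + 2*5) = -(28 + 10) = -1*38 = -38)
a(m, H) = -H/38 (a(m, H) = H/(-38) = H*(-1/38) = -H/38)
(a(39, 50) + 8) - 655 = (-1/38*50 + 8) - 655 = (-25/19 + 8) - 655 = 127/19 - 655 = -12318/19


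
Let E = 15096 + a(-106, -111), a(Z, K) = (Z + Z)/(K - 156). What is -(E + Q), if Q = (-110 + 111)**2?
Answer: -4031111/267 ≈ -15098.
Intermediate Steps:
Q = 1 (Q = 1**2 = 1)
a(Z, K) = 2*Z/(-156 + K) (a(Z, K) = (2*Z)/(-156 + K) = 2*Z/(-156 + K))
E = 4030844/267 (E = 15096 + 2*(-106)/(-156 - 111) = 15096 + 2*(-106)/(-267) = 15096 + 2*(-106)*(-1/267) = 15096 + 212/267 = 4030844/267 ≈ 15097.)
-(E + Q) = -(4030844/267 + 1) = -1*4031111/267 = -4031111/267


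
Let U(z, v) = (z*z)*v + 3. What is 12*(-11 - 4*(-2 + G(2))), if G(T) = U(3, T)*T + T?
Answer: -2148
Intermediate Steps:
U(z, v) = 3 + v*z² (U(z, v) = z²*v + 3 = v*z² + 3 = 3 + v*z²)
G(T) = T + T*(3 + 9*T) (G(T) = (3 + T*3²)*T + T = (3 + T*9)*T + T = (3 + 9*T)*T + T = T*(3 + 9*T) + T = T + T*(3 + 9*T))
12*(-11 - 4*(-2 + G(2))) = 12*(-11 - 4*(-2 + 2*(4 + 9*2))) = 12*(-11 - 4*(-2 + 2*(4 + 18))) = 12*(-11 - 4*(-2 + 2*22)) = 12*(-11 - 4*(-2 + 44)) = 12*(-11 - 4*42) = 12*(-11 - 168) = 12*(-179) = -2148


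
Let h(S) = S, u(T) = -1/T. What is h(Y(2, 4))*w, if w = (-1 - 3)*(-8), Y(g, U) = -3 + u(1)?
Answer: -128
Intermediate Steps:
Y(g, U) = -4 (Y(g, U) = -3 - 1/1 = -3 - 1*1 = -3 - 1 = -4)
w = 32 (w = -4*(-8) = 32)
h(Y(2, 4))*w = -4*32 = -128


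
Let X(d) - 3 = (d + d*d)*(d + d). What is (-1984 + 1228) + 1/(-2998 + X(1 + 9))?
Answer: -601021/795 ≈ -756.00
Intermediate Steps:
X(d) = 3 + 2*d*(d + d**2) (X(d) = 3 + (d + d*d)*(d + d) = 3 + (d + d**2)*(2*d) = 3 + 2*d*(d + d**2))
(-1984 + 1228) + 1/(-2998 + X(1 + 9)) = (-1984 + 1228) + 1/(-2998 + (3 + 2*(1 + 9)**2 + 2*(1 + 9)**3)) = -756 + 1/(-2998 + (3 + 2*10**2 + 2*10**3)) = -756 + 1/(-2998 + (3 + 2*100 + 2*1000)) = -756 + 1/(-2998 + (3 + 200 + 2000)) = -756 + 1/(-2998 + 2203) = -756 + 1/(-795) = -756 - 1/795 = -601021/795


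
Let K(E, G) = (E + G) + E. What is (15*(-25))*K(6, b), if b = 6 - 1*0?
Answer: -6750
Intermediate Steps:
b = 6 (b = 6 + 0 = 6)
K(E, G) = G + 2*E
(15*(-25))*K(6, b) = (15*(-25))*(6 + 2*6) = -375*(6 + 12) = -375*18 = -6750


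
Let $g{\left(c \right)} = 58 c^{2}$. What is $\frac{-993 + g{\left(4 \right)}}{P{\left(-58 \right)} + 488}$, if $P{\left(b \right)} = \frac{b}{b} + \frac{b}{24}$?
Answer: $- \frac{780}{5839} \approx -0.13358$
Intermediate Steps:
$P{\left(b \right)} = 1 + \frac{b}{24}$ ($P{\left(b \right)} = 1 + b \frac{1}{24} = 1 + \frac{b}{24}$)
$\frac{-993 + g{\left(4 \right)}}{P{\left(-58 \right)} + 488} = \frac{-993 + 58 \cdot 4^{2}}{\left(1 + \frac{1}{24} \left(-58\right)\right) + 488} = \frac{-993 + 58 \cdot 16}{\left(1 - \frac{29}{12}\right) + 488} = \frac{-993 + 928}{- \frac{17}{12} + 488} = - \frac{65}{\frac{5839}{12}} = \left(-65\right) \frac{12}{5839} = - \frac{780}{5839}$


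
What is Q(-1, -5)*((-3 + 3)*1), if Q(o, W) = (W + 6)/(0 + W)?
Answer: 0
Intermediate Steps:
Q(o, W) = (6 + W)/W
Q(-1, -5)*((-3 + 3)*1) = ((6 - 5)/(-5))*((-3 + 3)*1) = (-⅕*1)*(0*1) = -⅕*0 = 0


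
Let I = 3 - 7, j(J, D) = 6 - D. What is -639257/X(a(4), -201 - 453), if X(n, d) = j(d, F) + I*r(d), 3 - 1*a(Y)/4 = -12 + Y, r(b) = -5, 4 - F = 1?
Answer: -639257/23 ≈ -27794.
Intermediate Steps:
F = 3 (F = 4 - 1*1 = 4 - 1 = 3)
a(Y) = 60 - 4*Y (a(Y) = 12 - 4*(-12 + Y) = 12 + (48 - 4*Y) = 60 - 4*Y)
I = -4
X(n, d) = 23 (X(n, d) = (6 - 1*3) - 4*(-5) = (6 - 3) + 20 = 3 + 20 = 23)
-639257/X(a(4), -201 - 453) = -639257/23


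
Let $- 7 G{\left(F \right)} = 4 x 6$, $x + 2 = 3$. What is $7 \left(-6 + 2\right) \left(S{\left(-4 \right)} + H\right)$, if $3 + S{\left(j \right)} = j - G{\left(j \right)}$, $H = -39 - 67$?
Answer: $3068$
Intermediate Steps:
$x = 1$ ($x = -2 + 3 = 1$)
$G{\left(F \right)} = - \frac{24}{7}$ ($G{\left(F \right)} = - \frac{4 \cdot 1 \cdot 6}{7} = - \frac{4 \cdot 6}{7} = \left(- \frac{1}{7}\right) 24 = - \frac{24}{7}$)
$H = -106$ ($H = -39 - 67 = -106$)
$S{\left(j \right)} = \frac{3}{7} + j$ ($S{\left(j \right)} = -3 + \left(j - - \frac{24}{7}\right) = -3 + \left(j + \frac{24}{7}\right) = -3 + \left(\frac{24}{7} + j\right) = \frac{3}{7} + j$)
$7 \left(-6 + 2\right) \left(S{\left(-4 \right)} + H\right) = 7 \left(-6 + 2\right) \left(\left(\frac{3}{7} - 4\right) - 106\right) = 7 \left(-4\right) \left(- \frac{25}{7} - 106\right) = \left(-28\right) \left(- \frac{767}{7}\right) = 3068$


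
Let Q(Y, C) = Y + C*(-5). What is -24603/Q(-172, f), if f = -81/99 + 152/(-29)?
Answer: 7848357/45203 ≈ 173.62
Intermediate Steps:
f = -1933/319 (f = -81*1/99 + 152*(-1/29) = -9/11 - 152/29 = -1933/319 ≈ -6.0596)
Q(Y, C) = Y - 5*C
-24603/Q(-172, f) = -24603/(-172 - 5*(-1933/319)) = -24603/(-172 + 9665/319) = -24603/(-45203/319) = -24603*(-319/45203) = 7848357/45203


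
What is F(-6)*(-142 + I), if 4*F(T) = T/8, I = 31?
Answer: 333/16 ≈ 20.813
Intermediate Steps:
F(T) = T/32 (F(T) = (T/8)/4 = T/32)
F(-6)*(-142 + I) = ((1/32)*(-6))*(-142 + 31) = -3/16*(-111) = 333/16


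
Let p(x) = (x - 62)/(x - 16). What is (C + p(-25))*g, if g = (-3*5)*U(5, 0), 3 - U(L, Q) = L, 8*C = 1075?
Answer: 671565/164 ≈ 4094.9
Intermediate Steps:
C = 1075/8 (C = (⅛)*1075 = 1075/8 ≈ 134.38)
U(L, Q) = 3 - L
p(x) = (-62 + x)/(-16 + x)
g = 30 (g = (-3*5)*(3 - 1*5) = -15*(3 - 5) = -15*(-2) = 30)
(C + p(-25))*g = (1075/8 + (-62 - 25)/(-16 - 25))*30 = (1075/8 - 87/(-41))*30 = (1075/8 - 1/41*(-87))*30 = (1075/8 + 87/41)*30 = (44771/328)*30 = 671565/164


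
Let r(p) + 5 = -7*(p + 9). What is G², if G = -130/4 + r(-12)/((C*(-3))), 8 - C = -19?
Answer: 28058209/26244 ≈ 1069.1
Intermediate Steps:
C = 27 (C = 8 - 1*(-19) = 8 + 19 = 27)
r(p) = -68 - 7*p (r(p) = -5 - 7*(p + 9) = -5 - 7*(9 + p) = -5 + (-63 - 7*p) = -68 - 7*p)
G = -5297/162 (G = -130/4 + (-68 - 7*(-12))/((27*(-3))) = -130*¼ + (-68 + 84)/(-81) = -65/2 + 16*(-1/81) = -65/2 - 16/81 = -5297/162 ≈ -32.698)
G² = (-5297/162)² = 28058209/26244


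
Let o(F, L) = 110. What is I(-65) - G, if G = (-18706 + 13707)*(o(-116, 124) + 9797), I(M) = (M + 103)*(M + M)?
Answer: 49520153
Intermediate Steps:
I(M) = 2*M*(103 + M) (I(M) = (103 + M)*(2*M) = 2*M*(103 + M))
G = -49525093 (G = (-18706 + 13707)*(110 + 9797) = -4999*9907 = -49525093)
I(-65) - G = 2*(-65)*(103 - 65) - 1*(-49525093) = 2*(-65)*38 + 49525093 = -4940 + 49525093 = 49520153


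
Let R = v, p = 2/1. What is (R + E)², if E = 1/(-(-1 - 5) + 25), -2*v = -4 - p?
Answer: 8836/961 ≈ 9.1946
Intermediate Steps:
p = 2 (p = 2*1 = 2)
v = 3 (v = -(-4 - 1*2)/2 = -(-4 - 2)/2 = -½*(-6) = 3)
R = 3
E = 1/31 (E = 1/(-1*(-6) + 25) = 1/(6 + 25) = 1/31 ≈ 0.032258)
(R + E)² = (3 + 1/31)² = (94/31)² = 8836/961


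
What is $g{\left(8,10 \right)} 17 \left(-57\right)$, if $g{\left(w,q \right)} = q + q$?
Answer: $-19380$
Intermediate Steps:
$g{\left(w,q \right)} = 2 q$
$g{\left(8,10 \right)} 17 \left(-57\right) = 2 \cdot 10 \cdot 17 \left(-57\right) = 20 \cdot 17 \left(-57\right) = 340 \left(-57\right) = -19380$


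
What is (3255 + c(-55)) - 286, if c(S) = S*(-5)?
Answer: 3244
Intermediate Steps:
c(S) = -5*S
(3255 + c(-55)) - 286 = (3255 - 5*(-55)) - 286 = (3255 + 275) - 286 = 3530 - 286 = 3244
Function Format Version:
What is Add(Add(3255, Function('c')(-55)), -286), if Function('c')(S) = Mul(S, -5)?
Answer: 3244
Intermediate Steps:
Function('c')(S) = Mul(-5, S)
Add(Add(3255, Function('c')(-55)), -286) = Add(Add(3255, Mul(-5, -55)), -286) = Add(Add(3255, 275), -286) = Add(3530, -286) = 3244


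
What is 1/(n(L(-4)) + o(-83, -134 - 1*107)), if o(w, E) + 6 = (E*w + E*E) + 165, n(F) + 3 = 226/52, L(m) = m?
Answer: 26/2034353 ≈ 1.2780e-5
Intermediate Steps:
n(F) = 35/26 (n(F) = -3 + 226/52 = -3 + 226*(1/52) = -3 + 113/26 = 35/26)
o(w, E) = 159 + E**2 + E*w (o(w, E) = -6 + ((E*w + E*E) + 165) = -6 + ((E*w + E**2) + 165) = -6 + ((E**2 + E*w) + 165) = -6 + (165 + E**2 + E*w) = 159 + E**2 + E*w)
1/(n(L(-4)) + o(-83, -134 - 1*107)) = 1/(35/26 + (159 + (-134 - 1*107)**2 + (-134 - 1*107)*(-83))) = 1/(35/26 + (159 + (-134 - 107)**2 + (-134 - 107)*(-83))) = 1/(35/26 + (159 + (-241)**2 - 241*(-83))) = 1/(35/26 + (159 + 58081 + 20003)) = 1/(35/26 + 78243) = 1/(2034353/26) = 26/2034353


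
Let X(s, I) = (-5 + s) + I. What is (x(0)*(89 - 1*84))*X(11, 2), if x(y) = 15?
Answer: 600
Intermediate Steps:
X(s, I) = -5 + I + s
(x(0)*(89 - 1*84))*X(11, 2) = (15*(89 - 1*84))*(-5 + 2 + 11) = (15*(89 - 84))*8 = (15*5)*8 = 75*8 = 600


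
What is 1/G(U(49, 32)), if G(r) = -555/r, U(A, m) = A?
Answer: -49/555 ≈ -0.088288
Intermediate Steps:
1/G(U(49, 32)) = 1/(-555/49) = -49/555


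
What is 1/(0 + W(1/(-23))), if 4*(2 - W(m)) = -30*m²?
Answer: 1058/2131 ≈ 0.49648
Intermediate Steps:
W(m) = 2 + 15*m²/2 (W(m) = 2 - (-15)*m²/2 = 2 + 15*m²/2)
1/(0 + W(1/(-23))) = 1/(0 + (2 + 15*(1/(-23))²/2)) = 1/(0 + (2 + 15*(-1/23)²/2)) = 1/(0 + (2 + (15/2)*(1/529))) = 1/(0 + (2 + 15/1058)) = 1/(0 + 2131/1058) = 1/(2131/1058) = 1058/2131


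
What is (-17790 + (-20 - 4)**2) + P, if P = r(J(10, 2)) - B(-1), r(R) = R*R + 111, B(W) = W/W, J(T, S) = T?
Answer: -17004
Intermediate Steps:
B(W) = 1
r(R) = 111 + R**2 (r(R) = R**2 + 111 = 111 + R**2)
P = 210 (P = (111 + 10**2) - 1*1 = (111 + 100) - 1 = 211 - 1 = 210)
(-17790 + (-20 - 4)**2) + P = (-17790 + (-20 - 4)**2) + 210 = (-17790 + (-24)**2) + 210 = (-17790 + 576) + 210 = -17214 + 210 = -17004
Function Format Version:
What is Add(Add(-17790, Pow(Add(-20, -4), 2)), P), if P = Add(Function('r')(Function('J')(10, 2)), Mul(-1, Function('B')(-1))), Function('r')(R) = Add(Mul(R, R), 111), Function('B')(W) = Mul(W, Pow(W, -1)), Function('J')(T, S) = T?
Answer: -17004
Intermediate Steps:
Function('B')(W) = 1
Function('r')(R) = Add(111, Pow(R, 2)) (Function('r')(R) = Add(Pow(R, 2), 111) = Add(111, Pow(R, 2)))
P = 210 (P = Add(Add(111, Pow(10, 2)), Mul(-1, 1)) = Add(Add(111, 100), -1) = Add(211, -1) = 210)
Add(Add(-17790, Pow(Add(-20, -4), 2)), P) = Add(Add(-17790, Pow(Add(-20, -4), 2)), 210) = Add(Add(-17790, Pow(-24, 2)), 210) = Add(Add(-17790, 576), 210) = Add(-17214, 210) = -17004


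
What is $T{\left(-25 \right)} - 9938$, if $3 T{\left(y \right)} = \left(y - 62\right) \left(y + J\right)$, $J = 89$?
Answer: $-11794$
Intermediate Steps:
$T{\left(y \right)} = \frac{\left(-62 + y\right) \left(89 + y\right)}{3}$ ($T{\left(y \right)} = \frac{\left(y - 62\right) \left(y + 89\right)}{3} = \frac{\left(-62 + y\right) \left(89 + y\right)}{3}$)
$T{\left(-25 \right)} - 9938 = \left(- \frac{5518}{3} + 9 \left(-25\right) + \frac{\left(-25\right)^{2}}{3}\right) - 9938 = \left(- \frac{5518}{3} - 225 + \frac{1}{3} \cdot 625\right) - 9938 = \left(- \frac{5518}{3} - 225 + \frac{625}{3}\right) - 9938 = -1856 - 9938 = -11794$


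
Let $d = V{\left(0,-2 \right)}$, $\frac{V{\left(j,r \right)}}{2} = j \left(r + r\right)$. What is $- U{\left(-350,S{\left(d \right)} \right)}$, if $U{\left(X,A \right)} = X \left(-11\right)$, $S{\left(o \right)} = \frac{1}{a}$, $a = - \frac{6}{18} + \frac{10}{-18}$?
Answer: $-3850$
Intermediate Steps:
$a = - \frac{8}{9}$ ($a = \left(-6\right) \frac{1}{18} + 10 \left(- \frac{1}{18}\right) = - \frac{1}{3} - \frac{5}{9} = - \frac{8}{9} \approx -0.88889$)
$V{\left(j,r \right)} = 4 j r$ ($V{\left(j,r \right)} = 2 j \left(r + r\right) = 2 j 2 r = 2 \cdot 2 j r = 4 j r$)
$d = 0$ ($d = 4 \cdot 0 \left(-2\right) = 0$)
$S{\left(o \right)} = - \frac{9}{8}$ ($S{\left(o \right)} = \frac{1}{- \frac{8}{9}} = - \frac{9}{8}$)
$U{\left(X,A \right)} = - 11 X$
$- U{\left(-350,S{\left(d \right)} \right)} = - \left(-11\right) \left(-350\right) = \left(-1\right) 3850 = -3850$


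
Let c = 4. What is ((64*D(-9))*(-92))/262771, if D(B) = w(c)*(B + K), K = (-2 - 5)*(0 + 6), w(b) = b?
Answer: 1201152/262771 ≈ 4.5711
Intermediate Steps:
K = -42 (K = -7*6 = -42)
D(B) = -168 + 4*B (D(B) = 4*(B - 42) = 4*(-42 + B) = -168 + 4*B)
((64*D(-9))*(-92))/262771 = ((64*(-168 + 4*(-9)))*(-92))/262771 = ((64*(-168 - 36))*(-92))*(1/262771) = ((64*(-204))*(-92))*(1/262771) = -13056*(-92)*(1/262771) = 1201152*(1/262771) = 1201152/262771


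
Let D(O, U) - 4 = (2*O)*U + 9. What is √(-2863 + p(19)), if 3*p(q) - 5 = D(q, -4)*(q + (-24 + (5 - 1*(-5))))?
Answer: I*√3093 ≈ 55.615*I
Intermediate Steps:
D(O, U) = 13 + 2*O*U (D(O, U) = 4 + ((2*O)*U + 9) = 4 + (2*O*U + 9) = 4 + (9 + 2*O*U) = 13 + 2*O*U)
p(q) = 5/3 + (-14 + q)*(13 - 8*q)/3 (p(q) = 5/3 + ((13 + 2*q*(-4))*(q + (-24 + (5 - 1*(-5)))))/3 = 5/3 + ((13 - 8*q)*(q + (-24 + (5 + 5))))/3 = 5/3 + ((13 - 8*q)*(q + (-24 + 10)))/3 = 5/3 + ((13 - 8*q)*(q - 14))/3 = 5/3 + ((13 - 8*q)*(-14 + q))/3 = 5/3 + ((-14 + q)*(13 - 8*q))/3 = 5/3 + (-14 + q)*(13 - 8*q)/3)
√(-2863 + p(19)) = √(-2863 + (-59 - 8/3*19² + (125/3)*19)) = √(-2863 + (-59 - 8/3*361 + 2375/3)) = √(-2863 + (-59 - 2888/3 + 2375/3)) = √(-2863 - 230) = √(-3093) = I*√3093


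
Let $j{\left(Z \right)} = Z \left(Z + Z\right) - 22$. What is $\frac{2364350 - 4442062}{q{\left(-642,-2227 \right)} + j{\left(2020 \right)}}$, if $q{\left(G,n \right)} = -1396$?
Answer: $- \frac{148408}{582813} \approx -0.25464$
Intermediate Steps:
$j{\left(Z \right)} = -22 + 2 Z^{2}$ ($j{\left(Z \right)} = Z 2 Z - 22 = 2 Z^{2} - 22 = -22 + 2 Z^{2}$)
$\frac{2364350 - 4442062}{q{\left(-642,-2227 \right)} + j{\left(2020 \right)}} = \frac{2364350 - 4442062}{-1396 - \left(22 - 2 \cdot 2020^{2}\right)} = - \frac{2077712}{-1396 + \left(-22 + 2 \cdot 4080400\right)} = - \frac{2077712}{-1396 + \left(-22 + 8160800\right)} = - \frac{2077712}{-1396 + 8160778} = - \frac{2077712}{8159382} = \left(-2077712\right) \frac{1}{8159382} = - \frac{148408}{582813}$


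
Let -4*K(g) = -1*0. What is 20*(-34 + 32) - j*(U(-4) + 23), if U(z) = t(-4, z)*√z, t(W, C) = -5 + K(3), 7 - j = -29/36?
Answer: -7903/36 + 1405*I/18 ≈ -219.53 + 78.056*I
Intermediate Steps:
K(g) = 0 (K(g) = -(-1)*0/4 = -¼*0 = 0)
j = 281/36 (j = 7 - (-29)/36 = 7 - 1*(-29/36) = 7 + 29/36 = 281/36 ≈ 7.8056)
t(W, C) = -5 (t(W, C) = -5 + 0 = -5)
U(z) = -5*√z
20*(-34 + 32) - j*(U(-4) + 23) = 20*(-34 + 32) - 281*(-10*I + 23)/36 = 20*(-2) - 281*(-10*I + 23)/36 = -40 - 281*(-10*I + 23)/36 = -40 - 281*(23 - 10*I)/36 = -40 - (6463/36 - 1405*I/18) = -40 + (-6463/36 + 1405*I/18) = -7903/36 + 1405*I/18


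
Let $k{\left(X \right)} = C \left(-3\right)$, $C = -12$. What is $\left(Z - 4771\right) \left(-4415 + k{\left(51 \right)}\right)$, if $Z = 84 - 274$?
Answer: $21724219$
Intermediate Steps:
$k{\left(X \right)} = 36$ ($k{\left(X \right)} = \left(-12\right) \left(-3\right) = 36$)
$Z = -190$ ($Z = 84 + \left(-430 + 156\right) = 84 - 274 = -190$)
$\left(Z - 4771\right) \left(-4415 + k{\left(51 \right)}\right) = \left(-190 - 4771\right) \left(-4415 + 36\right) = \left(-4961\right) \left(-4379\right) = 21724219$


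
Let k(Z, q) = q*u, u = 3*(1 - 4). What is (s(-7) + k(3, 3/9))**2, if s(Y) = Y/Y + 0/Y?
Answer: 4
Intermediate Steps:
u = -9 (u = 3*(-3) = -9)
s(Y) = 1 (s(Y) = 1 + 0 = 1)
k(Z, q) = -9*q (k(Z, q) = q*(-9) = -9*q)
(s(-7) + k(3, 3/9))**2 = (1 - 27/9)**2 = (1 - 9*1/3)**2 = (1 - 3)**2 = (-2)**2 = 4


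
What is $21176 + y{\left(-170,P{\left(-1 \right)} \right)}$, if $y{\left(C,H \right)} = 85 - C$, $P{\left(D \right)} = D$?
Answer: $21431$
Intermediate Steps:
$21176 + y{\left(-170,P{\left(-1 \right)} \right)} = 21176 + \left(85 - -170\right) = 21176 + \left(85 + 170\right) = 21176 + 255 = 21431$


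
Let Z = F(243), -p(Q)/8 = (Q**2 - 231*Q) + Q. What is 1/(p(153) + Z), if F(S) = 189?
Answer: 1/94437 ≈ 1.0589e-5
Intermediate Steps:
p(Q) = -8*Q**2 + 1840*Q (p(Q) = -8*((Q**2 - 231*Q) + Q) = -8*(Q**2 - 230*Q) = -8*Q**2 + 1840*Q)
Z = 189
1/(p(153) + Z) = 1/(8*153*(230 - 1*153) + 189) = 1/(8*153*(230 - 153) + 189) = 1/(8*153*77 + 189) = 1/(94248 + 189) = 1/94437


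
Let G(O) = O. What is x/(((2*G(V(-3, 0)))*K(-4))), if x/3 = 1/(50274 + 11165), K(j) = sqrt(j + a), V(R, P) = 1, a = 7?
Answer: sqrt(3)/122878 ≈ 1.4096e-5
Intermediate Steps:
K(j) = sqrt(7 + j) (K(j) = sqrt(j + 7) = sqrt(7 + j))
x = 3/61439 (x = 3/(50274 + 11165) = 3/61439 ≈ 4.8829e-5)
x/(((2*G(V(-3, 0)))*K(-4))) = 3/(61439*(((2*1)*sqrt(7 - 4)))) = 3/(61439*((2*sqrt(3)))) = 3*(sqrt(3)/6)/61439 = sqrt(3)/122878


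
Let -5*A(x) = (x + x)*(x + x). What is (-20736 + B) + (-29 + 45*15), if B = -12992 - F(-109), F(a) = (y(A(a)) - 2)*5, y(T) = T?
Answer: 14452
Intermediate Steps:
A(x) = -4*x²/5 (A(x) = -(x + x)*(x + x)/5 = -2*x*2*x/5 = -4*x²/5)
F(a) = -10 - 4*a² (F(a) = (-4*a²/5 - 2)*5 = (-2 - 4*a²/5)*5 = -10 - 4*a²)
B = 34542 (B = -12992 - (-10 - 4*(-109)²) = -12992 - (-10 - 4*11881) = -12992 - (-10 - 47524) = -12992 - 1*(-47534) = -12992 + 47534 = 34542)
(-20736 + B) + (-29 + 45*15) = (-20736 + 34542) + (-29 + 45*15) = 13806 + (-29 + 675) = 13806 + 646 = 14452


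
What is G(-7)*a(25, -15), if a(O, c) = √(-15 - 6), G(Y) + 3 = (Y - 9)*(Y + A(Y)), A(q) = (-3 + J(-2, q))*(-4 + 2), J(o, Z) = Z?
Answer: -211*I*√21 ≈ -966.92*I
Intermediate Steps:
A(q) = 6 - 2*q (A(q) = (-3 + q)*(-4 + 2) = (-3 + q)*(-2) = 6 - 2*q)
G(Y) = -3 + (-9 + Y)*(6 - Y) (G(Y) = -3 + (Y - 9)*(Y + (6 - 2*Y)) = -3 + (-9 + Y)*(6 - Y))
a(O, c) = I*√21 (a(O, c) = √(-21) = I*√21)
G(-7)*a(25, -15) = (-57 - 1*(-7)² + 15*(-7))*(I*√21) = (-57 - 1*49 - 105)*(I*√21) = (-57 - 49 - 105)*(I*√21) = -211*I*√21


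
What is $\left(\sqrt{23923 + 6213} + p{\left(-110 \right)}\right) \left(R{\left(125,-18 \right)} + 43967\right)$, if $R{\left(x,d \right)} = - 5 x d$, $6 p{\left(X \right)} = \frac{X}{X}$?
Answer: $\frac{55217}{6} + 110434 \sqrt{7534} \approx 9.5947 \cdot 10^{6}$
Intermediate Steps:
$p{\left(X \right)} = \frac{1}{6}$ ($p{\left(X \right)} = \frac{X \frac{1}{X}}{6} = \frac{1}{6} \cdot 1 = \frac{1}{6}$)
$R{\left(x,d \right)} = - 5 d x$
$\left(\sqrt{23923 + 6213} + p{\left(-110 \right)}\right) \left(R{\left(125,-18 \right)} + 43967\right) = \left(\sqrt{23923 + 6213} + \frac{1}{6}\right) \left(\left(-5\right) \left(-18\right) 125 + 43967\right) = \left(\sqrt{30136} + \frac{1}{6}\right) \left(11250 + 43967\right) = \left(2 \sqrt{7534} + \frac{1}{6}\right) 55217 = \left(\frac{1}{6} + 2 \sqrt{7534}\right) 55217 = \frac{55217}{6} + 110434 \sqrt{7534}$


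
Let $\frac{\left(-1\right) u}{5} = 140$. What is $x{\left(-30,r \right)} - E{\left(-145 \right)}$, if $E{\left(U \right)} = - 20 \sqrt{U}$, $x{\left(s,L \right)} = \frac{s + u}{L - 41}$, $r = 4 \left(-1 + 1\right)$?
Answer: $\frac{730}{41} + 20 i \sqrt{145} \approx 17.805 + 240.83 i$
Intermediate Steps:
$r = 0$ ($r = 4 \cdot 0 = 0$)
$u = -700$ ($u = \left(-5\right) 140 = -700$)
$x{\left(s,L \right)} = \frac{-700 + s}{-41 + L}$ ($x{\left(s,L \right)} = \frac{s - 700}{L - 41} = \frac{-700 + s}{-41 + L}$)
$x{\left(-30,r \right)} - E{\left(-145 \right)} = \frac{-700 - 30}{-41 + 0} - - 20 \sqrt{-145} = \frac{1}{-41} \left(-730\right) - - 20 i \sqrt{145} = \left(- \frac{1}{41}\right) \left(-730\right) - - 20 i \sqrt{145} = \frac{730}{41} + 20 i \sqrt{145}$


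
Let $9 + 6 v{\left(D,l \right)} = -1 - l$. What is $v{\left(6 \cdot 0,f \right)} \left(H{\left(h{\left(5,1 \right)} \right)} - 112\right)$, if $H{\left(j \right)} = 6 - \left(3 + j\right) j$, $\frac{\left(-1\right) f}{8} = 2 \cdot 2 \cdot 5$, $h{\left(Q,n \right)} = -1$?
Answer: $-2600$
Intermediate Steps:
$f = -160$ ($f = - 8 \cdot 2 \cdot 2 \cdot 5 = - 8 \cdot 4 \cdot 5 = \left(-8\right) 20 = -160$)
$v{\left(D,l \right)} = - \frac{5}{3} - \frac{l}{6}$ ($v{\left(D,l \right)} = - \frac{3}{2} + \frac{-1 - l}{6} = - \frac{3}{2} - \left(\frac{1}{6} + \frac{l}{6}\right) = - \frac{5}{3} - \frac{l}{6}$)
$H{\left(j \right)} = 6 - j \left(3 + j\right)$
$v{\left(6 \cdot 0,f \right)} \left(H{\left(h{\left(5,1 \right)} \right)} - 112\right) = \left(- \frac{5}{3} - - \frac{80}{3}\right) \left(\left(6 - \left(-1\right)^{2} - -3\right) - 112\right) = \left(- \frac{5}{3} + \frac{80}{3}\right) \left(\left(6 - 1 + 3\right) - 112\right) = 25 \left(\left(6 - 1 + 3\right) - 112\right) = 25 \left(8 - 112\right) = 25 \left(-104\right) = -2600$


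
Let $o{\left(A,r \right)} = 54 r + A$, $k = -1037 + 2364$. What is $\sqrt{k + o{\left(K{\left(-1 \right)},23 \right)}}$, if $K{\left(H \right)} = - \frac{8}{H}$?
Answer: $\sqrt{2577} \approx 50.764$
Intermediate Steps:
$k = 1327$
$K{\left(H \right)} = - \frac{8}{H}$
$o{\left(A,r \right)} = A + 54 r$
$\sqrt{k + o{\left(K{\left(-1 \right)},23 \right)}} = \sqrt{1327 + \left(- \frac{8}{-1} + 54 \cdot 23\right)} = \sqrt{1327 + \left(\left(-8\right) \left(-1\right) + 1242\right)} = \sqrt{1327 + \left(8 + 1242\right)} = \sqrt{1327 + 1250} = \sqrt{2577}$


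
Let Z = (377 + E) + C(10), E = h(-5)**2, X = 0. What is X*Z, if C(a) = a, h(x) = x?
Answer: 0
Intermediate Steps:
E = 25 (E = (-5)**2 = 25)
Z = 412 (Z = (377 + 25) + 10 = 402 + 10 = 412)
X*Z = 0*412 = 0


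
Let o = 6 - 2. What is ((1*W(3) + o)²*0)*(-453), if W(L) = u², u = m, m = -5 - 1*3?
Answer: 0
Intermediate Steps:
o = 4
m = -8 (m = -5 - 3 = -8)
u = -8
W(L) = 64 (W(L) = (-8)² = 64)
((1*W(3) + o)²*0)*(-453) = ((1*64 + 4)²*0)*(-453) = ((64 + 4)²*0)*(-453) = (68²*0)*(-453) = (4624*0)*(-453) = 0*(-453) = 0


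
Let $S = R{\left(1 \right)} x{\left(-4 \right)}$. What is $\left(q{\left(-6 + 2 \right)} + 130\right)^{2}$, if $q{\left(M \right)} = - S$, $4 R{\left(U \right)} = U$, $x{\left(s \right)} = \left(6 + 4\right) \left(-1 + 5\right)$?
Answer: $14400$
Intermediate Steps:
$x{\left(s \right)} = 40$ ($x{\left(s \right)} = 10 \cdot 4 = 40$)
$R{\left(U \right)} = \frac{U}{4}$
$S = 10$ ($S = \frac{1}{4} \cdot 1 \cdot 40 = \frac{1}{4} \cdot 40 = 10$)
$q{\left(M \right)} = -10$ ($q{\left(M \right)} = \left(-1\right) 10 = -10$)
$\left(q{\left(-6 + 2 \right)} + 130\right)^{2} = \left(-10 + 130\right)^{2} = 120^{2} = 14400$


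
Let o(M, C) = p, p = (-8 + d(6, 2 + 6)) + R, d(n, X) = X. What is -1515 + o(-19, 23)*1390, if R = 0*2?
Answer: -1515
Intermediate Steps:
R = 0
p = 0 (p = (-8 + (2 + 6)) + 0 = (-8 + 8) + 0 = 0 + 0 = 0)
o(M, C) = 0
-1515 + o(-19, 23)*1390 = -1515 + 0*1390 = -1515 + 0 = -1515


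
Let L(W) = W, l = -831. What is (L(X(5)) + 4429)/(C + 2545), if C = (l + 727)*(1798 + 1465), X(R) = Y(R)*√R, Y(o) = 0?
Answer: -4429/336807 ≈ -0.013150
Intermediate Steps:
X(R) = 0 (X(R) = 0*√R = 0)
C = -339352 (C = (-831 + 727)*(1798 + 1465) = -104*3263 = -339352)
(L(X(5)) + 4429)/(C + 2545) = (0 + 4429)/(-339352 + 2545) = 4429/(-336807) = 4429*(-1/336807) = -4429/336807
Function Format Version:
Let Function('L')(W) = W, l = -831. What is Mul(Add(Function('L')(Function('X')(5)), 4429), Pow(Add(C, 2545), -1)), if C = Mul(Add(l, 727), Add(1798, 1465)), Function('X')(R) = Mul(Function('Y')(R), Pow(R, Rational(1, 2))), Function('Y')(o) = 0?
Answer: Rational(-4429, 336807) ≈ -0.013150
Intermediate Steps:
Function('X')(R) = 0 (Function('X')(R) = Mul(0, Pow(R, Rational(1, 2))) = 0)
C = -339352 (C = Mul(Add(-831, 727), Add(1798, 1465)) = Mul(-104, 3263) = -339352)
Mul(Add(Function('L')(Function('X')(5)), 4429), Pow(Add(C, 2545), -1)) = Mul(Add(0, 4429), Pow(Add(-339352, 2545), -1)) = Mul(4429, Pow(-336807, -1)) = Mul(4429, Rational(-1, 336807)) = Rational(-4429, 336807)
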